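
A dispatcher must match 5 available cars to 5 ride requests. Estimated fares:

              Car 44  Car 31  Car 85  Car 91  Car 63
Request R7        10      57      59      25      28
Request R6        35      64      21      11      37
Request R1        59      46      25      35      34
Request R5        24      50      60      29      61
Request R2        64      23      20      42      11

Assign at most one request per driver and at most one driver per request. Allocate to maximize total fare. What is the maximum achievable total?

Optimal: Car 44→Request R1 ($59), Car 31→Request R6 ($64), Car 85→Request R7 ($59), Car 91→Request R2 ($42), Car 63→Request R5 ($61) — total 59+64+59+42+61 = $285.
Row-greedy (each driver in turn takes its best remaining request) gives $251, worse by 34.

Maximum total: $285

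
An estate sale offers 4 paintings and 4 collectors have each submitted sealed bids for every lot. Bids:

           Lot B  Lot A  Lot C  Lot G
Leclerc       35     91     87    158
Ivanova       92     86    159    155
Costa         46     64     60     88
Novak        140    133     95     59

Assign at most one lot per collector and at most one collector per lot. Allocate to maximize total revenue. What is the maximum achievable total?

Max total: $521

Treat this as an assignment problem: match each collector to one lot.
Optimal: Leclerc→Lot G ($158), Ivanova→Lot C ($159), Costa→Lot A ($64), Novak→Lot B ($140) — total 158+159+64+140 = $521.
Column-greedy (each lot in turn goes to its best remaining collector) gives $478, worse by 43.
Swapping Novak↔Leclerc (Novak→Lot G $59, Leclerc→Lot B $35) loses 204.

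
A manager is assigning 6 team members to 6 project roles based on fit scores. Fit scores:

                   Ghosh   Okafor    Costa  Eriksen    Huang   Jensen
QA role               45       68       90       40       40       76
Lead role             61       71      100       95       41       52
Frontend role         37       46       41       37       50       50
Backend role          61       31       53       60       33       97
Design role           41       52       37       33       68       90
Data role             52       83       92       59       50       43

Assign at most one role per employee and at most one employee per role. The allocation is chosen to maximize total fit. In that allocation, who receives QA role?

Costa receives QA role.

Optimal: Ghosh→Frontend role (37 pts), Okafor→Data role (83 pts), Costa→QA role (90 pts), Eriksen→Lead role (95 pts), Huang→Design role (68 pts), Jensen→Backend role (97 pts) — total 37+83+90+95+68+97 = 470 pts.
Next-best assignment: Ghosh→Backend role, Okafor→Data role, Costa→QA role, Eriksen→Lead role, Huang→Frontend role, Jensen→Design role = 469 pts.
Every other assignment is strictly worse.
Costa's own top role is Lead role (100 pts), but forcing Costa→Lead role and reassigning the rest optimally gives only 430 pts — worse by 40.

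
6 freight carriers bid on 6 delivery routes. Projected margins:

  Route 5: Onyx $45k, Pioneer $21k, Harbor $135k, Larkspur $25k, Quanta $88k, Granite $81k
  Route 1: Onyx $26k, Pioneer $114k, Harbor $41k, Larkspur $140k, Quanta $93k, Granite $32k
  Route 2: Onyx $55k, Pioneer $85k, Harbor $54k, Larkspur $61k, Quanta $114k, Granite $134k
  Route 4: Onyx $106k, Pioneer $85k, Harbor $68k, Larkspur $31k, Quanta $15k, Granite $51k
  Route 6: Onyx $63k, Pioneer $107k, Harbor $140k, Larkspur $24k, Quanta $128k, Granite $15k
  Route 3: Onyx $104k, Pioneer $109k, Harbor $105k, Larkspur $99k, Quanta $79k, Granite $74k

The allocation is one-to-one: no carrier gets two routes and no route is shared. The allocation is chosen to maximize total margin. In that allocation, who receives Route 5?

This is a one-to-one assignment (maximum-weight bipartite matching).
Optimal: Onyx→Route 4 ($106k), Pioneer→Route 3 ($109k), Harbor→Route 5 ($135k), Larkspur→Route 1 ($140k), Quanta→Route 6 ($128k), Granite→Route 2 ($134k) — total 106+109+135+140+128+134 = $752k.
Max-entry greedy (repeatedly take the single best remaining cell) gives $717k, worse by 35.
Next-best assignment: Onyx→Route 3, Pioneer→Route 4, Harbor→Route 5, Larkspur→Route 1, Quanta→Route 6, Granite→Route 2 = $726k.
No other one-to-one assignment exceeds $752k.
Harbor's own top route is Route 6 ($140k), but forcing Harbor→Route 6 and reassigning the rest optimally gives only $717k — worse by 35.

Harbor receives Route 5.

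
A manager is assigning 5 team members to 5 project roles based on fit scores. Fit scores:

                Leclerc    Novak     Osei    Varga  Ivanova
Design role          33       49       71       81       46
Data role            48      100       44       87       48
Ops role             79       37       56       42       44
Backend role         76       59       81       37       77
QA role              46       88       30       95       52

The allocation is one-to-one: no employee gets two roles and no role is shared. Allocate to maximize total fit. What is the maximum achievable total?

Optimal: Leclerc→Ops role (79 pts), Novak→Data role (100 pts), Osei→Design role (71 pts), Varga→QA role (95 pts), Ivanova→Backend role (77 pts) — total 79+100+71+95+77 = 422 pts.
Column-greedy (each role in turn goes to its best remaining employee) gives 393 pts, worse by 29.
Next-best assignment: Leclerc→Ops role, Novak→QA role, Osei→Design role, Varga→Data role, Ivanova→Backend role = 402 pts.

Max total: 422 pts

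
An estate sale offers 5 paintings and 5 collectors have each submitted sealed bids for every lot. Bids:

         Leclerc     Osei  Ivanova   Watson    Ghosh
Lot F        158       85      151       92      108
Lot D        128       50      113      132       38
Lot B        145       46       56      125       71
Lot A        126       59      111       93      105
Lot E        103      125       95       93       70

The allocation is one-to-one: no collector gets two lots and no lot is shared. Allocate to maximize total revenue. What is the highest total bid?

Treat this as an assignment problem: match each collector to one lot.
Optimal: Leclerc→Lot B ($145), Osei→Lot E ($125), Ivanova→Lot F ($151), Watson→Lot D ($132), Ghosh→Lot A ($105) — total 145+125+151+132+105 = $658.
Column-greedy (each lot in turn goes to its best remaining collector) gives $597, worse by 61.
Next-best assignment: Leclerc→Lot D, Osei→Lot E, Ivanova→Lot F, Watson→Lot B, Ghosh→Lot A = $634.
Swapping Osei↔Ivanova (Osei→Lot F $85, Ivanova→Lot E $95) loses 96.
No other one-to-one assignment exceeds $658.

Maximum total: $658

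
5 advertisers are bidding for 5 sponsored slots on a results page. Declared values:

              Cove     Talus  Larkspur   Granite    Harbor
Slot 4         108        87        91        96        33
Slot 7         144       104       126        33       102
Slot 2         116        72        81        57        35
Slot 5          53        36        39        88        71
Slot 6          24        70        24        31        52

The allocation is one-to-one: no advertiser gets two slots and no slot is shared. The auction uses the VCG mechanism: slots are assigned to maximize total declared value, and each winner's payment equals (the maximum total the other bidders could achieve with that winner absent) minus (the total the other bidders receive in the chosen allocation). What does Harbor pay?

Harbor pays $9.

Efficient allocation: Cove→Slot 2 ($116), Talus→Slot 6 ($70), Larkspur→Slot 7 ($126), Granite→Slot 4 ($96), Harbor→Slot 5 ($71); total welfare W = $479.
Harbor receives Slot 5 at value $71, so the others get W − 71 = $408.
Without Harbor: best allocation of the remaining 4 bidders over all 5 slots is Cove→Slot 2 ($116), Talus→Slot 4 ($87), Larkspur→Slot 7 ($126), Granite→Slot 5 ($88), total $417.
VCG payment = (others' best without Harbor) − (others' welfare with Harbor) = 417 − 408 = $9.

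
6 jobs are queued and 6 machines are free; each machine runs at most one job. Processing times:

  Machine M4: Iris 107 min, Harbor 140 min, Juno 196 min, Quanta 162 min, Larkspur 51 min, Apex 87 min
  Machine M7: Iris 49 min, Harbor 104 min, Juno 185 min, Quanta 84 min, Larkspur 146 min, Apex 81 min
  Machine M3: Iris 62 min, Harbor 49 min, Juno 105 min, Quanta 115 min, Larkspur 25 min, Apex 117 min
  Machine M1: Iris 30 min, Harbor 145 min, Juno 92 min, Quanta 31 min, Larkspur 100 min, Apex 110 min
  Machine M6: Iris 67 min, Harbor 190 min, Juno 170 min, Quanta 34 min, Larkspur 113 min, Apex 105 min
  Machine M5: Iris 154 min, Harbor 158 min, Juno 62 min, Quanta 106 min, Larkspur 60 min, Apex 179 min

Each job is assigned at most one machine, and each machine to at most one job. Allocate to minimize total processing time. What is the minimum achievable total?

Minimum total: 307 min

This is the linear assignment problem.
Optimal: Iris→Machine M1 (30 min), Harbor→Machine M3 (49 min), Juno→Machine M5 (62 min), Quanta→Machine M6 (34 min), Larkspur→Machine M4 (51 min), Apex→Machine M7 (81 min) — total 30+49+62+34+51+81 = 307 min.
Min-entry greedy (repeatedly take the single cheapest remaining cell) gives 372 min, worse by 65.
Swapping Iris↔Apex (Iris→Machine M7 49 min, Apex→Machine M1 110 min) adds 48.
Every other assignment is strictly worse.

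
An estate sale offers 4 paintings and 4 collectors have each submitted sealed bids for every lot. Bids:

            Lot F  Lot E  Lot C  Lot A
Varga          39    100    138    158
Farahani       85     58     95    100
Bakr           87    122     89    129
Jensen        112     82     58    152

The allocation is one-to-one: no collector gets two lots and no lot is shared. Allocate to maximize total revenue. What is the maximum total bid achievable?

Max total: $497

Optimal: Varga→Lot C ($138), Farahani→Lot F ($85), Bakr→Lot E ($122), Jensen→Lot A ($152) — total 138+85+122+152 = $497.
Column-greedy (each lot in turn goes to its best remaining collector) gives $472, worse by 25.
Next-best assignment: Varga→Lot A, Farahani→Lot C, Bakr→Lot E, Jensen→Lot F = $487.
Swapping Jensen↔Bakr (Jensen→Lot E $82, Bakr→Lot A $129) loses 63.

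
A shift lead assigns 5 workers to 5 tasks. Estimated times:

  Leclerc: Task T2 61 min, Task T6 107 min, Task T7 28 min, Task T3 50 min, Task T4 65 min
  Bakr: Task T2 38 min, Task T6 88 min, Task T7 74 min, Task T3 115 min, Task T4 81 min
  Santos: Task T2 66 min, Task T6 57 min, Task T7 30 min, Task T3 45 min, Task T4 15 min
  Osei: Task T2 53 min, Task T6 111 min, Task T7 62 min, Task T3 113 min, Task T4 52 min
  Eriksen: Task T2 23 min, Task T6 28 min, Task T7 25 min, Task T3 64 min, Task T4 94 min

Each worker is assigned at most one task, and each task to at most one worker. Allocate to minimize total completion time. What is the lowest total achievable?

This is a one-to-one assignment (minimum-cost bipartite matching).
Optimal: Leclerc→Task T7 (28 min), Bakr→Task T2 (38 min), Santos→Task T3 (45 min), Osei→Task T4 (52 min), Eriksen→Task T6 (28 min) — total 28+38+45+52+28 = 191 min.
Row-greedy (each worker in turn takes its cheapest remaining task) gives 256 min, worse by 65.
No other one-to-one assignment undercuts 191 min.

Min total: 191 min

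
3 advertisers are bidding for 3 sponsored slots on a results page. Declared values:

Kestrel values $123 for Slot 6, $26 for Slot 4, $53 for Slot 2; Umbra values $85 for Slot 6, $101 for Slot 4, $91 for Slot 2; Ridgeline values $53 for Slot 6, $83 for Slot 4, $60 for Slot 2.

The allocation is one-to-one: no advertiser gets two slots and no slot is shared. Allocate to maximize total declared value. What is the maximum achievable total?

This is a one-to-one assignment (maximum-weight bipartite matching).
Optimal: Kestrel→Slot 6 ($123), Umbra→Slot 2 ($91), Ridgeline→Slot 4 ($83) — total 123+91+83 = $297.
Column-greedy (each slot in turn goes to its best remaining advertiser) gives $284, worse by 13.
Next-best assignment: Kestrel→Slot 6, Umbra→Slot 4, Ridgeline→Slot 2 = $284.
Checked against all permutations: $297 is optimal.

Max total: $297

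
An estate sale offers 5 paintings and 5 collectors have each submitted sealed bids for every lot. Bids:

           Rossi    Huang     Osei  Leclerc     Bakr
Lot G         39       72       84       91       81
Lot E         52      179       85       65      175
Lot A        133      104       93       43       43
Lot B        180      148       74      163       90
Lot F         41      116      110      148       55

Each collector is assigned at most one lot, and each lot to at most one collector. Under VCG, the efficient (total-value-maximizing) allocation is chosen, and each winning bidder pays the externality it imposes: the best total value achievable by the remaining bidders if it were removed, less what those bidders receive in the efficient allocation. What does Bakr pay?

Bakr pays $84.

Efficient allocation: Rossi→Lot B ($180), Huang→Lot A ($104), Osei→Lot G ($84), Leclerc→Lot F ($148), Bakr→Lot E ($175); total welfare W = $691.
Bakr receives Lot E at value $175, so the others get W − 175 = $516.
Without Bakr: best allocation of the remaining 4 bidders over all 5 lots is Rossi→Lot B ($180), Huang→Lot E ($179), Osei→Lot A ($93), Leclerc→Lot F ($148), total $600.
VCG payment = (others' best without Bakr) − (others' welfare with Bakr) = 600 − 516 = $84.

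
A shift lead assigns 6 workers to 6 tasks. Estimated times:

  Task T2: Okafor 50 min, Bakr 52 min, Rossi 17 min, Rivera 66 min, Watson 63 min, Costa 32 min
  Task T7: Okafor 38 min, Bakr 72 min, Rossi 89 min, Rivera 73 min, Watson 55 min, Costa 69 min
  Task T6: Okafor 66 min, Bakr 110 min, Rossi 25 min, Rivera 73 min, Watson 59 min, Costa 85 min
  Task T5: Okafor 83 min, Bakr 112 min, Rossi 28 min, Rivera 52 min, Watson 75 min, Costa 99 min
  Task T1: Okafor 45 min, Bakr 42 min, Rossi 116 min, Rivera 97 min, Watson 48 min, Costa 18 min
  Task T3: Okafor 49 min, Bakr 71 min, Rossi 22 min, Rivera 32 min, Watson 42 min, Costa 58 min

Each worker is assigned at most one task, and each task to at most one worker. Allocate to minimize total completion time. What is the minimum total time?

Optimal: Okafor→Task T7 (38 min), Bakr→Task T2 (52 min), Rossi→Task T6 (25 min), Rivera→Task T5 (52 min), Watson→Task T3 (42 min), Costa→Task T1 (18 min) — total 38+52+25+52+42+18 = 227 min.
Row-greedy (each worker in turn takes its cheapest remaining task) gives 287 min, worse by 60.
Swapping Rossi↔Watson (Rossi→Task T3 22 min, Watson→Task T6 59 min) adds 14.

Minimum total: 227 min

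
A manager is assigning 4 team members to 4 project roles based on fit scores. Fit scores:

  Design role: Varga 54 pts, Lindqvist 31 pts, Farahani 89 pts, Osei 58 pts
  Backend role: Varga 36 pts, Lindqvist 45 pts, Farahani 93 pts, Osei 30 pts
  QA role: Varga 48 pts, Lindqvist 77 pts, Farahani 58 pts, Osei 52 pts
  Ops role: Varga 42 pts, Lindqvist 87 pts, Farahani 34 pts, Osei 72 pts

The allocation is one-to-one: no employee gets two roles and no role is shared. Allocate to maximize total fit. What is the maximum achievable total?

Optimal: Varga→Design role (54 pts), Lindqvist→QA role (77 pts), Farahani→Backend role (93 pts), Osei→Ops role (72 pts) — total 54+77+93+72 = 296 pts.
Max-entry greedy (repeatedly take the single best remaining cell) gives 286 pts, worse by 10.
Next-best assignment: Varga→Design role, Lindqvist→Ops role, Farahani→Backend role, Osei→QA role = 286 pts.
Swapping Osei↔Farahani (Osei→Backend role 30 pts, Farahani→Ops role 34 pts) loses 101.

Max total: 296 pts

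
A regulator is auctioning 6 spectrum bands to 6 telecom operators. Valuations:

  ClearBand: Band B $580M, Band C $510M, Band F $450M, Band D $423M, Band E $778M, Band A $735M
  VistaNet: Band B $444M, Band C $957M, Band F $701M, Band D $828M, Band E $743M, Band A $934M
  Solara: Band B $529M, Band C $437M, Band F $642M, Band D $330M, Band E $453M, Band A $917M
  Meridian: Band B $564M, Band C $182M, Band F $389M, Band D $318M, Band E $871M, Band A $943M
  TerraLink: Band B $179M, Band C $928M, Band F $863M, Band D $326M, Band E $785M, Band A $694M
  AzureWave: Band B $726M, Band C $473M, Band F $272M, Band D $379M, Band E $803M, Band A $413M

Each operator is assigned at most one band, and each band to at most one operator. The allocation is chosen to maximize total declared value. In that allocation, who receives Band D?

VistaNet receives Band D.

Optimal: ClearBand→Band E ($778M), VistaNet→Band D ($828M), Solara→Band F ($642M), Meridian→Band A ($943M), TerraLink→Band C ($928M), AzureWave→Band B ($726M) — total 778+828+642+943+928+726 = $4845M.
Next-best assignment: ClearBand→Band D, VistaNet→Band C, Solara→Band A, Meridian→Band E, TerraLink→Band F, AzureWave→Band B = $4757M.
No other one-to-one assignment exceeds $4845M.
VistaNet's own top band is Band C ($957M), but forcing VistaNet→Band C and reassigning the rest optimally gives only $4757M — worse by 88.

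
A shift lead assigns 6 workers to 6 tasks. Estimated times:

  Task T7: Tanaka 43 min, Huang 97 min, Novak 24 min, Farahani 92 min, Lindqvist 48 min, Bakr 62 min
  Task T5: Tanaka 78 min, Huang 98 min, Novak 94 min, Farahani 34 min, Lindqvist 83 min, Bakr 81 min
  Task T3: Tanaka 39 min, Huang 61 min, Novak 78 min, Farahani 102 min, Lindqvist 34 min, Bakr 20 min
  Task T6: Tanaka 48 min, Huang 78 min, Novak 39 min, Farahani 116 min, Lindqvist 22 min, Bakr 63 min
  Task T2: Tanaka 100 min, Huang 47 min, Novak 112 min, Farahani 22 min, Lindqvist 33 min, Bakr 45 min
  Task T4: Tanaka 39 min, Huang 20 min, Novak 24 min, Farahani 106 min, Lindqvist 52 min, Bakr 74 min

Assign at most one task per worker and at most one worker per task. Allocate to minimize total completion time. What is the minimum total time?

Optimal: Tanaka→Task T6 (48 min), Huang→Task T4 (20 min), Novak→Task T7 (24 min), Farahani→Task T5 (34 min), Lindqvist→Task T2 (33 min), Bakr→Task T3 (20 min) — total 48+20+24+34+33+20 = 179 min.
Column-greedy (each task in turn goes to its cheapest remaining worker) gives 186 min, worse by 7.
Next-best assignment: Tanaka→Task T3, Huang→Task T4, Novak→Task T7, Farahani→Task T5, Lindqvist→Task T6, Bakr→Task T2 = 184 min.
No other one-to-one assignment undercuts 179 min.

Min total: 179 min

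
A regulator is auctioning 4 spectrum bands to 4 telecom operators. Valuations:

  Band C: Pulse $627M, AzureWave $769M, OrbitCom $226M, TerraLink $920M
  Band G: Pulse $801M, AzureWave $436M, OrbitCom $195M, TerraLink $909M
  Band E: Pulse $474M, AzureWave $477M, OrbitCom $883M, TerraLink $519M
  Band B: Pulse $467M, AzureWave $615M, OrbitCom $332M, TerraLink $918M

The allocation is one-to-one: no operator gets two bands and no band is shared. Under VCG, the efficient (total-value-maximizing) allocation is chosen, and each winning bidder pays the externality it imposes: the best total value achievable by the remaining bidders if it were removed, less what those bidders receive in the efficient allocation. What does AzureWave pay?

Efficient allocation: Pulse→Band G ($801M), AzureWave→Band C ($769M), OrbitCom→Band E ($883M), TerraLink→Band B ($918M); total welfare W = $3371M.
AzureWave receives Band C at value $769M, so the others get W − 769 = $2602M.
Without AzureWave: best allocation of the remaining 3 bidders over all 4 bands is Pulse→Band G ($801M), OrbitCom→Band E ($883M), TerraLink→Band C ($920M), total $2604M.
VCG payment = (others' best without AzureWave) − (others' welfare with AzureWave) = 2604 − 2602 = $2M.

AzureWave pays $2M.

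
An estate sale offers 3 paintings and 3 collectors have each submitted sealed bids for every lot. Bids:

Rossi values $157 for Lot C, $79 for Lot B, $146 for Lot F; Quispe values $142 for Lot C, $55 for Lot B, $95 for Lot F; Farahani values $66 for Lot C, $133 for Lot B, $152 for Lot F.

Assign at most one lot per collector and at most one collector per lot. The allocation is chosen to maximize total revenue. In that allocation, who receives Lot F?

Optimal: Rossi→Lot F ($146), Quispe→Lot C ($142), Farahani→Lot B ($133) — total 146+142+133 = $421.
Row-greedy (each collector in turn takes its best remaining lot) gives $385, worse by 36.
Rossi's own top lot is Lot C ($157), but forcing Rossi→Lot C and reassigning the rest optimally gives only $385 — worse by 36.

Rossi receives Lot F.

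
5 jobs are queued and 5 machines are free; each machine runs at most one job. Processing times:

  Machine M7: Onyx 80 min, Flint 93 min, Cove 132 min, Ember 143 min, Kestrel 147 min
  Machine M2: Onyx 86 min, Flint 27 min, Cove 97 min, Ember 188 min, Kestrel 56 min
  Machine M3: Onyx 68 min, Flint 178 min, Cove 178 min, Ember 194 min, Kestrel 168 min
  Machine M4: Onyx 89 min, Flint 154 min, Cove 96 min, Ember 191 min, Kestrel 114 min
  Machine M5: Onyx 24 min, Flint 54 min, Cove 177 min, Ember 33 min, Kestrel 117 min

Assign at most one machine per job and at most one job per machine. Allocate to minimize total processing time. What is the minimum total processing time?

Optimal: Onyx→Machine M3 (68 min), Flint→Machine M7 (93 min), Cove→Machine M4 (96 min), Ember→Machine M5 (33 min), Kestrel→Machine M2 (56 min) — total 68+93+96+33+56 = 346 min.
Next-best assignment: Onyx→Machine M3, Flint→Machine M2, Cove→Machine M4, Ember→Machine M5, Kestrel→Machine M7 = 371 min.
Every other assignment is strictly worse.

Minimum total: 346 min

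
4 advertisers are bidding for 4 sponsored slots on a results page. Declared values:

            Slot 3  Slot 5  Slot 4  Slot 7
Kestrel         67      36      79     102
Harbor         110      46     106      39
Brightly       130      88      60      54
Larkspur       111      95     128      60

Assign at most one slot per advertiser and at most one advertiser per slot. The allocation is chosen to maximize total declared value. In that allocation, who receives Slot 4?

This is the linear assignment problem.
Optimal: Kestrel→Slot 7 ($102), Harbor→Slot 4 ($106), Brightly→Slot 3 ($130), Larkspur→Slot 5 ($95) — total 102+106+130+95 = $433.
Max-entry greedy (repeatedly take the single best remaining cell) gives $406, worse by 27.
Checked against all permutations: $433 is optimal.
Harbor's own top slot is Slot 3 ($110), but forcing Harbor→Slot 3 and reassigning the rest optimally gives only $428 — worse by 5.

Harbor receives Slot 4.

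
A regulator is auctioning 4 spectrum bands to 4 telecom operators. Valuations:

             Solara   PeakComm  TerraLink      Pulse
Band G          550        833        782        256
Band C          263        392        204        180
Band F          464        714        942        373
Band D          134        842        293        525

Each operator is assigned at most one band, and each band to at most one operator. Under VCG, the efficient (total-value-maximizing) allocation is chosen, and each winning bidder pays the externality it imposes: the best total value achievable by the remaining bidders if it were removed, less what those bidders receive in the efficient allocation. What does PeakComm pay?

PeakComm pays $287M.

Efficient allocation: Solara→Band C ($263M), PeakComm→Band G ($833M), TerraLink→Band F ($942M), Pulse→Band D ($525M); total welfare W = $2563M.
PeakComm receives Band G at value $833M, so the others get W − 833 = $1730M.
Without PeakComm: best allocation of the remaining 3 bidders over all 4 bands is Solara→Band G ($550M), TerraLink→Band F ($942M), Pulse→Band D ($525M), total $2017M.
VCG payment = (others' best without PeakComm) − (others' welfare with PeakComm) = 2017 − 1730 = $287M.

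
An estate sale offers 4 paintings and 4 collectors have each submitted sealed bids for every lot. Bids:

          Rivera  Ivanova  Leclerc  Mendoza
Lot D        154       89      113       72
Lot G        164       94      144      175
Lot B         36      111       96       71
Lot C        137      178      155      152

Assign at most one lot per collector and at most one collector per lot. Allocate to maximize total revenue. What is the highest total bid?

Maximum total: $603

Optimal: Rivera→Lot D ($154), Ivanova→Lot C ($178), Leclerc→Lot B ($96), Mendoza→Lot G ($175) — total 154+178+96+175 = $603.
Row-greedy (each collector in turn takes its best remaining lot) gives $526, worse by 77.
Next-best assignment: Rivera→Lot D, Ivanova→Lot B, Leclerc→Lot C, Mendoza→Lot G = $595.
Swapping Rivera↔Leclerc (Rivera→Lot B $36, Leclerc→Lot D $113) loses 101.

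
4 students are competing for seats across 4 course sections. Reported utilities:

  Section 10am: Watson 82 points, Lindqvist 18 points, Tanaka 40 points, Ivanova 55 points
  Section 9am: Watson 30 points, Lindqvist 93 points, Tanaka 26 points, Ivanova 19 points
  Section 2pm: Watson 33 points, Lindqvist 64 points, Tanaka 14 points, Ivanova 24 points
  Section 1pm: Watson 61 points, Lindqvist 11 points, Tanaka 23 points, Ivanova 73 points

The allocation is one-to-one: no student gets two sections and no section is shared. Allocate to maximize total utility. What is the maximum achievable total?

Treat this as an assignment problem: match each student to one section.
Optimal: Watson→Section 10am (82 points), Lindqvist→Section 9am (93 points), Tanaka→Section 2pm (14 points), Ivanova→Section 1pm (73 points) — total 82+93+14+73 = 262 points.
Row-greedy (each student in turn takes its best remaining section) gives 222 points, worse by 40.
Next-best assignment: Watson→Section 10am, Lindqvist→Section 2pm, Tanaka→Section 9am, Ivanova→Section 1pm = 245 points.

Maximum total: 262 points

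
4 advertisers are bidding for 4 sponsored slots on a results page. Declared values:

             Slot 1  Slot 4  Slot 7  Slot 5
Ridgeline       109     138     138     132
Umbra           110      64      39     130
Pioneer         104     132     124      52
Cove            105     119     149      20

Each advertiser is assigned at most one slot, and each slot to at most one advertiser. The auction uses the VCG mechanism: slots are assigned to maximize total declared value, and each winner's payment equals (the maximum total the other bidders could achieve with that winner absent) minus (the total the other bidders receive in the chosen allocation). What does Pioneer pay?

Efficient allocation: Ridgeline→Slot 5 ($132), Umbra→Slot 1 ($110), Pioneer→Slot 4 ($132), Cove→Slot 7 ($149); total welfare W = $523.
Pioneer receives Slot 4 at value $132, so the others get W − 132 = $391.
Without Pioneer: best allocation of the remaining 3 bidders over all 4 slots is Ridgeline→Slot 4 ($138), Umbra→Slot 5 ($130), Cove→Slot 7 ($149), total $417.
VCG payment = (others' best without Pioneer) − (others' welfare with Pioneer) = 417 − 391 = $26.

Pioneer pays $26.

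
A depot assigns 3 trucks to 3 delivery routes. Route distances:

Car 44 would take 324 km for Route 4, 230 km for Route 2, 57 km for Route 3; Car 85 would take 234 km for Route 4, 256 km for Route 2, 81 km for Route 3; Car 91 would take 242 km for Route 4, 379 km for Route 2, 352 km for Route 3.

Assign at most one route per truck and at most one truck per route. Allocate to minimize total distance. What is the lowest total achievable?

Min total: 553 km

This is the linear assignment problem.
Optimal: Car 44→Route 2 (230 km), Car 85→Route 3 (81 km), Car 91→Route 4 (242 km) — total 230+81+242 = 553 km.
Column-greedy (each route in turn goes to its cheapest remaining truck) gives 816 km, worse by 263.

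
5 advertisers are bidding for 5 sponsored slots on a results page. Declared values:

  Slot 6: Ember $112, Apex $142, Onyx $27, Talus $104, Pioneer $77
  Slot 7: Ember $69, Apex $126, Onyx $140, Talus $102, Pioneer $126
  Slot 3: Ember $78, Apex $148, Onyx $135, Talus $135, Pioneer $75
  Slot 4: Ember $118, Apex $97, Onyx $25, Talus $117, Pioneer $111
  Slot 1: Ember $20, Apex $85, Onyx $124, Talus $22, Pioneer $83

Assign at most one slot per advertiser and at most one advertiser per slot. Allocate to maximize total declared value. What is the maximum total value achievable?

Optimal: Ember→Slot 4 ($118), Apex→Slot 6 ($142), Onyx→Slot 1 ($124), Talus→Slot 3 ($135), Pioneer→Slot 7 ($126) — total 118+142+124+135+126 = $645.
Row-greedy (each advertiser in turn takes its best remaining slot) gives $593, worse by 52.
Swapping Ember↔Apex (Ember→Slot 6 $112, Apex→Slot 4 $97) loses 51.
Every other assignment is strictly worse.

Max total: $645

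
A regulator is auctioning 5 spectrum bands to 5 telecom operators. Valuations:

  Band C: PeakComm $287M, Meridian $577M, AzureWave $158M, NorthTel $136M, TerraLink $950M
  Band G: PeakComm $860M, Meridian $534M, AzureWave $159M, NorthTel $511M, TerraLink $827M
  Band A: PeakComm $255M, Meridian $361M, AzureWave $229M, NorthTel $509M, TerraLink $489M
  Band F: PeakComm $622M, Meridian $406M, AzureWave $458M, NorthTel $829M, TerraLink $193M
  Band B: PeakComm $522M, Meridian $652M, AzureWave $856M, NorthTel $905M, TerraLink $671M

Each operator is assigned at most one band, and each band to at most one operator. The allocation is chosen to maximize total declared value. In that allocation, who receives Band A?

Optimal: PeakComm→Band G ($860M), Meridian→Band A ($361M), AzureWave→Band B ($856M), NorthTel→Band F ($829M), TerraLink→Band C ($950M) — total 860+361+856+829+950 = $3856M.
Meridian's own top band is Band B ($652M), but forcing Meridian→Band B and reassigning the rest optimally gives only $3520M — worse by 336.

Meridian receives Band A.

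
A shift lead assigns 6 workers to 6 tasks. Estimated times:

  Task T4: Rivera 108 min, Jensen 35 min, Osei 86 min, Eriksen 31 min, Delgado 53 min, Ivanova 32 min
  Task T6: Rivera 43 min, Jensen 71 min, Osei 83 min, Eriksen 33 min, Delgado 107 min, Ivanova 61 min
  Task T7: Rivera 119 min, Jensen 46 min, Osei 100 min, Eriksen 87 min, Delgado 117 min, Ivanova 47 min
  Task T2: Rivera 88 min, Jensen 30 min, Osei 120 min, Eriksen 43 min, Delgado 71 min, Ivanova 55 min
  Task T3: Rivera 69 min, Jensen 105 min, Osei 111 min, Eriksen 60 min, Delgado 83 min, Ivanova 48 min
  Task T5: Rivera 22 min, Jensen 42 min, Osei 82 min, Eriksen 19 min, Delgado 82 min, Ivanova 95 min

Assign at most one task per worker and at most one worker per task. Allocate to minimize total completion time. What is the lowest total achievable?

Minimum total: 286 min

This is the linear assignment problem.
Optimal: Rivera→Task T5 (22 min), Jensen→Task T2 (30 min), Osei→Task T7 (100 min), Eriksen→Task T6 (33 min), Delgado→Task T4 (53 min), Ivanova→Task T3 (48 min) — total 22+30+100+33+53+48 = 286 min.
Row-greedy (each worker in turn takes its cheapest remaining task) gives 296 min, worse by 10.
Swapping Ivanova↔Jensen (Ivanova→Task T2 55 min, Jensen→Task T3 105 min) adds 82.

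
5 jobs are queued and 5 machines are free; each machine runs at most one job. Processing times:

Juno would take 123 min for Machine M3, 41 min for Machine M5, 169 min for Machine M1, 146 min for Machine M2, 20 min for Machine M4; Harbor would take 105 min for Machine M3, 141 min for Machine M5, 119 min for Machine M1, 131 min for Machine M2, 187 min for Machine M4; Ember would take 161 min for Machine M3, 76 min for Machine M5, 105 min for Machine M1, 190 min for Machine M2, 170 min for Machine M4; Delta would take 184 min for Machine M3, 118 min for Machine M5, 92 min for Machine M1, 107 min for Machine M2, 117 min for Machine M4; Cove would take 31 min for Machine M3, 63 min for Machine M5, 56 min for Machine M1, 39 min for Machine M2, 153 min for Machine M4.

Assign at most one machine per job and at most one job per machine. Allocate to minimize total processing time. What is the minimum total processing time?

Optimal: Juno→Machine M4 (20 min), Harbor→Machine M3 (105 min), Ember→Machine M5 (76 min), Delta→Machine M1 (92 min), Cove→Machine M2 (39 min) — total 20+105+76+92+39 = 332 min.
Min-entry greedy (repeatedly take the single cheapest remaining cell) gives 350 min, worse by 18.
Every other assignment is strictly worse.

Minimum total: 332 min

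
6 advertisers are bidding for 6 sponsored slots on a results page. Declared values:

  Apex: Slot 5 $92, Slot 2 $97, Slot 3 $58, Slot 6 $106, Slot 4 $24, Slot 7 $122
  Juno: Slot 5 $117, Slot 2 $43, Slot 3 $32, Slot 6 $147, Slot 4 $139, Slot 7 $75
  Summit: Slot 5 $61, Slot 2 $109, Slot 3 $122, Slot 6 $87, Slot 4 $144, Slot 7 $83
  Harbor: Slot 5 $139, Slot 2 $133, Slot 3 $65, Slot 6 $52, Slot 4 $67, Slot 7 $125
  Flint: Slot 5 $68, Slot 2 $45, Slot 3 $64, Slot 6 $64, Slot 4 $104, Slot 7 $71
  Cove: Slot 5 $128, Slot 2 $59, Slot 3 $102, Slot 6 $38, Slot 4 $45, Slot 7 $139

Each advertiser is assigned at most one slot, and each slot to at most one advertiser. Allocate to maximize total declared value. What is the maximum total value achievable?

Optimal: Apex→Slot 7 ($122), Juno→Slot 6 ($147), Summit→Slot 3 ($122), Harbor→Slot 2 ($133), Flint→Slot 4 ($104), Cove→Slot 5 ($128) — total 122+147+122+133+104+128 = $756.
Row-greedy (each advertiser in turn takes its best remaining slot) gives $675, worse by 81.
Swapping Juno↔Summit (Juno→Slot 3 $32, Summit→Slot 6 $87) loses 150.
Every other assignment is strictly worse.

Maximum total: $756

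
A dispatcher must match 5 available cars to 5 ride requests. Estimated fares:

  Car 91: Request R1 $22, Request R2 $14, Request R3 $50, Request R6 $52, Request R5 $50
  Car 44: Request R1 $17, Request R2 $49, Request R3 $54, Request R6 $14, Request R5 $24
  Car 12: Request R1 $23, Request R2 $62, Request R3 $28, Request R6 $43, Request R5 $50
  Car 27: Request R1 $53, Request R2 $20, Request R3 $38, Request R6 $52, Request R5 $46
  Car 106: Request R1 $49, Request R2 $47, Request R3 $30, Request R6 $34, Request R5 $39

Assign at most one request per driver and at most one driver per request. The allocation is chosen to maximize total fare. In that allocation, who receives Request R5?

Car 91 receives Request R5.

Optimal: Car 91→Request R5 ($50), Car 44→Request R3 ($54), Car 12→Request R2 ($62), Car 27→Request R6 ($52), Car 106→Request R1 ($49) — total 50+54+62+52+49 = $267.
Row-greedy (each driver in turn takes its best remaining request) gives $260, worse by 7.
Next-best assignment: Car 91→Request R6, Car 44→Request R3, Car 12→Request R2, Car 27→Request R5, Car 106→Request R1 = $263.
Car 91's own top request is Request R6 ($52), but forcing Car 91→Request R6 and reassigning the rest optimally gives only $263 — worse by 4.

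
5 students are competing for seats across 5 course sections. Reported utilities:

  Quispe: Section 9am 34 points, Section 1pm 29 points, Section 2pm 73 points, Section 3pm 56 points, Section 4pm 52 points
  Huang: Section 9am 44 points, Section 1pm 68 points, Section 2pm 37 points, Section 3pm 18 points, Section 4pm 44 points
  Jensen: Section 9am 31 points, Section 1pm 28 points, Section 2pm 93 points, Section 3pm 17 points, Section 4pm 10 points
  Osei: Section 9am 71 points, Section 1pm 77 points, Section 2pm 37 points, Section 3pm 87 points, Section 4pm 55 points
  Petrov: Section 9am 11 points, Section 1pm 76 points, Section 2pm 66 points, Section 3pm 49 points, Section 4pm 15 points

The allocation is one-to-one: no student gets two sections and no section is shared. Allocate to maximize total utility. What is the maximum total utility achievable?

Treat this as an assignment problem: match each student to one section.
Optimal: Quispe→Section 4pm (52 points), Huang→Section 9am (44 points), Jensen→Section 2pm (93 points), Osei→Section 3pm (87 points), Petrov→Section 1pm (76 points) — total 52+44+93+87+76 = 352 points.
Row-greedy (each student in turn takes its best remaining section) gives 274 points, worse by 78.
Swapping Quispe↔Huang (Quispe→Section 9am 34 points, Huang→Section 4pm 44 points) loses 18.
Checked against all permutations: 352 points is optimal.

Maximum total: 352 points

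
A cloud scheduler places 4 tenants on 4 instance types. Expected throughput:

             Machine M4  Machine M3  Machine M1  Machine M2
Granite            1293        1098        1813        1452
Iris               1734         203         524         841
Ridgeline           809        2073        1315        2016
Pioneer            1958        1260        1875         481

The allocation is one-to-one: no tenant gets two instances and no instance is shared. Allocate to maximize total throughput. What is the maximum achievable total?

Max total: 7134 ops/s

Optimal: Granite→Machine M2 (1452 ops/s), Iris→Machine M4 (1734 ops/s), Ridgeline→Machine M3 (2073 ops/s), Pioneer→Machine M1 (1875 ops/s) — total 1452+1734+2073+1875 = 7134 ops/s.
Column-greedy (each instance in turn goes to its best remaining tenant) gives 6685 ops/s, worse by 449.
Next-best assignment: Granite→Machine M1, Iris→Machine M4, Ridgeline→Machine M2, Pioneer→Machine M3 = 6823 ops/s.
Every other assignment is strictly worse.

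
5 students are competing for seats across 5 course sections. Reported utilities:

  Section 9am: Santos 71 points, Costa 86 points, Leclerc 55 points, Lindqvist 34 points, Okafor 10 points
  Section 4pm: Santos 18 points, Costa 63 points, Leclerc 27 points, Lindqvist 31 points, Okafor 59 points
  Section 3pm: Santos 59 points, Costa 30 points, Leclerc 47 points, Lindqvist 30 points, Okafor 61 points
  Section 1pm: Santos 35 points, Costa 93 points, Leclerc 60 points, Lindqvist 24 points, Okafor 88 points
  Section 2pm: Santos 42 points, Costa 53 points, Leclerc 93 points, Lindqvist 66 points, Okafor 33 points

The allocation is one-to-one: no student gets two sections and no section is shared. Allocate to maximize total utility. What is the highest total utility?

Max total: 357 points

Treat this as an assignment problem: match each student to one section.
Optimal: Santos→Section 3pm (59 points), Costa→Section 9am (86 points), Leclerc→Section 2pm (93 points), Lindqvist→Section 4pm (31 points), Okafor→Section 1pm (88 points) — total 59+86+93+31+88 = 357 points.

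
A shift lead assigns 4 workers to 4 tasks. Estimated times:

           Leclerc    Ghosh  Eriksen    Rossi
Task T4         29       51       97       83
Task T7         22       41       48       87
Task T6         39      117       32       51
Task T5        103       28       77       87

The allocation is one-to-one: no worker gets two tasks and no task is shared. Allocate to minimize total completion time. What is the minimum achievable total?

Optimal: Leclerc→Task T4 (29 min), Ghosh→Task T5 (28 min), Eriksen→Task T7 (48 min), Rossi→Task T6 (51 min) — total 29+28+48+51 = 156 min.
Column-greedy (each task in turn goes to its cheapest remaining worker) gives 189 min, worse by 33.
Every other assignment is strictly worse.

Min total: 156 min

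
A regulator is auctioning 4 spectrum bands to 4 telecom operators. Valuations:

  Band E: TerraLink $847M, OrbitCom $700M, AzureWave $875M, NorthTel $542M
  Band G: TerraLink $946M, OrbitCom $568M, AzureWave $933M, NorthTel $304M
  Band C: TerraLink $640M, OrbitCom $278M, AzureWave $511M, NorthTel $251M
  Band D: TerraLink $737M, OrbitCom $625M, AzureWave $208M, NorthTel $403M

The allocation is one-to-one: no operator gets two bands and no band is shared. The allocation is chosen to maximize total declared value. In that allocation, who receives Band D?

OrbitCom receives Band D.

This is a one-to-one assignment (maximum-weight bipartite matching).
Optimal: TerraLink→Band C ($640M), OrbitCom→Band D ($625M), AzureWave→Band G ($933M), NorthTel→Band E ($542M) — total 640+625+933+542 = $2740M.
Max-entry greedy (repeatedly take the single best remaining cell) gives $2697M, worse by 43.
Swapping TerraLink↔AzureWave (TerraLink→Band G $946M, AzureWave→Band C $511M) loses 116.
OrbitCom's own top band is Band E ($700M), but forcing OrbitCom→Band E and reassigning the rest optimally gives only $2676M — worse by 64.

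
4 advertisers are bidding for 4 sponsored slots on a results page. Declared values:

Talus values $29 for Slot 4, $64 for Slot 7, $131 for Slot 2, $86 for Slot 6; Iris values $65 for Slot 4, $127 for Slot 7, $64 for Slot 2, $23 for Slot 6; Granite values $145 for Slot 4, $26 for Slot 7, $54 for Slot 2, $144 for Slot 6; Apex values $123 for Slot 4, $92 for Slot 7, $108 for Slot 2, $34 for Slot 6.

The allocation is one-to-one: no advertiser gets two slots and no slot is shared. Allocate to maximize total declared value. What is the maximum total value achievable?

Optimal: Talus→Slot 2 ($131), Iris→Slot 7 ($127), Granite→Slot 6 ($144), Apex→Slot 4 ($123) — total 131+127+144+123 = $525.
Row-greedy (each advertiser in turn takes its best remaining slot) gives $437, worse by 88.
Checked against all permutations: $525 is optimal.

Maximum total: $525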